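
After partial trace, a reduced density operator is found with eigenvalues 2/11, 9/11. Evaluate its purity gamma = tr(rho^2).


tr(rho^2) = sum of eigenvalues squared
= (2/11)^2 + (9/11)^2
= (4 + 81) / 121
= 85/121
= 0.7025

0.7025


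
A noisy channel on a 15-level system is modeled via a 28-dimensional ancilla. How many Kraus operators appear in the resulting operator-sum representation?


Tracing out the environment in an orthonormal basis {|i>_E} gives Kraus operators K_i = <i|_E U |0>_E.
Number of Kraus operators = dim(H_env) = d_env
= 28

28


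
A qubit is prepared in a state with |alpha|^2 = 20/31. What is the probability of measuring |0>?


|alpha|^2 = 20/31 = 0.6452
|beta|^2 = 1 - 20/31 = 11/31 = 0.3548
P(|0>) = |alpha|^2 = 0.6452

0.6452


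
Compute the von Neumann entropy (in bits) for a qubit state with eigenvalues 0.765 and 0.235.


S = -p*log2(p) - (1-p)*log2(1-p)
p = 0.7650, 1-p = 0.2350
= -0.7650 * log2(0.7650) - 0.2350 * log2(0.2350)
= -(-0.2956) - (-0.4910)
= 0.7866

0.7866


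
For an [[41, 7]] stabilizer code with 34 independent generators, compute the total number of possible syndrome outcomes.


Each stabilizer generator gives a binary (+1 or -1) measurement outcome.
With 34 independent generators:
Total syndromes = 2^34
= 17179869184

17179869184


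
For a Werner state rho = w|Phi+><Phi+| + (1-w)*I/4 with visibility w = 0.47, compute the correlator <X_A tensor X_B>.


|Phi+> = (|00> + |11>)/sqrt(2)
For the pure Bell state, <X_A X_B> = +1 (Bell-state Pauli correlator).
The maximally-mixed part I/4 has tr(I/4 * P tensor P) = 0 for any traceless Pauli P.
So <X_A X_B>_rho = w * (+1) + (1 - w) * 0
= 0.47 * (+1)
= 0.4700

0.4700


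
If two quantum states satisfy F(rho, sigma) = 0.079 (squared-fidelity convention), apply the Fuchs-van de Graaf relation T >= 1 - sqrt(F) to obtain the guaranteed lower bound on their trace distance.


Fuchs-van de Graaf (squared-fidelity convention): 1 - sqrt(F) <= T <= sqrt(1 - F).
Lower bound: T >= 1 - sqrt(F)
sqrt(F) = sqrt(0.079) = 0.2811
T >= 1 - 0.2811
T >= 0.7189

0.7189


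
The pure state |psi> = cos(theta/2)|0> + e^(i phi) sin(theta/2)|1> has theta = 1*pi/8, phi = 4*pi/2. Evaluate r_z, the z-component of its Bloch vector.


theta = 0.3927, phi = 6.2832
r_z = cos(theta) = 0.9239

0.9239


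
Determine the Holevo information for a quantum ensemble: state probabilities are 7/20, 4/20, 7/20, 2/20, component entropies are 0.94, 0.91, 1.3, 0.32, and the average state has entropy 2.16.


chi = S(rho) - sum_i p_i * S(rho_i)
Weighted entropy = 7/20 * 0.94 + 4/20 * 0.91 + 7/20 * 1.3 + 2/20 * 0.32
= 0.9980
chi = 2.16 - 0.9980
= 1.1620

1.1620


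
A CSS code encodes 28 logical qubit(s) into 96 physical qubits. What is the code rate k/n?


Code rate R = k/n
= 28/96
= 0.2917

0.2917


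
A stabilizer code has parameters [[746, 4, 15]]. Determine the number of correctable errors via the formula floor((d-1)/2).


Code parameters: [[746, 4, 15]], distance d = 15.
Number of correctable errors = floor((d-1)/2)
= floor((15 - 1)/2)
= floor(14/2)
= 7

7


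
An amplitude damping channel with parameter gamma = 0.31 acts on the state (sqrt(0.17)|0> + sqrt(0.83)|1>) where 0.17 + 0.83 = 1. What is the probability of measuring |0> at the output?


For amplitude damping with parameter gamma on state sqrt(a)|0> + sqrt(b)|1>:
alpha^2 = 0.17, beta^2 = 0.83
P(|0>) = alpha^2 + gamma * beta^2
= 0.17 + 0.31 * 0.83
= 0.17 + 0.2573
= 0.4273

0.4273


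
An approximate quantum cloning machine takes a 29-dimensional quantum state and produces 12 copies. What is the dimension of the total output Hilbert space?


Output space = H^(tensor 12) where dim(H) = 29
dim = 29^12
= 841 (after 2 factors)
= 24389 (after 3 factors)
= 707281 (after 4 factors)
= 20511149 (after 5 factors)
= 594823321 (after 6 factors)
= 17249876309 (after 7 factors)
= 500246412961 (after 8 factors)
= 14507145975869 (after 9 factors)
= 420707233300201 (after 10 factors)
= 12200509765705829 (after 11 factors)
= 353814783205469041 (after 12 factors)
= 353814783205469041

353814783205469041


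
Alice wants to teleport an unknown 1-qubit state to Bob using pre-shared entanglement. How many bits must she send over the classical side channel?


Quantum teleportation requires 2 classical bits per qubit teleported.
1 qubit(s) -> 2 * 1 = 2 classical bits

2


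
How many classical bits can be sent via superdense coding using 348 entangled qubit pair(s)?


Superdense coding allows 2 classical bits per shared entangled pair.
348 pair(s) -> 2 * 348 = 696 classical bits

696


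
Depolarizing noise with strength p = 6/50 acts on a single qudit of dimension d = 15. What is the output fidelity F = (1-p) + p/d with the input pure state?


F = (1-p) + p/d
= (1 - 0.1200) + 0.1200/15
= 0.8800 + 0.0080
= 0.8880

0.8880


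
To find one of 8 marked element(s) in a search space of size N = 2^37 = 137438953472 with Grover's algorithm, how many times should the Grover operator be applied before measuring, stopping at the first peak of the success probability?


After j Grover iterations the success probability is P(j) = sin^2((2j+1)*theta), where sin(theta) = sqrt(k/N).
N = 2^37 = 137438953472, k = 8
sin(theta) = sqrt(k/N) = 7.629394531e-06
theta = arcsin(sqrt(k/N)) = 7.629394531e-06 rad
P(j) reaches its first maximum when (2j+1)*theta is as close as possible to pi/2, i.e. j = round(pi/(4*theta) - 1/2).
pi/(4*theta) - 1/2 = 102943.2081
(For comparison, the common estimate pi/4 * sqrt(N/k) = 102943.7081; the exact maximiser is used here.)
Optimal iterations = 102943

102943


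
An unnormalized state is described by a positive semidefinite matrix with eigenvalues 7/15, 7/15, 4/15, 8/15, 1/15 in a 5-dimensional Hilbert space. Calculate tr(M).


tr(M) = sum of eigenvalues
= 7/15 + 7/15 + 4/15 + 8/15 + 1/15
= 27/15
= 1.8000

1.8000


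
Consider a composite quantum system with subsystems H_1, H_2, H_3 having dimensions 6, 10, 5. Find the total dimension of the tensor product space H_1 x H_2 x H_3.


dim(H_1 x H_2 x H_3) = 6 * 10 * 5
= 60 * 5
= 300

300


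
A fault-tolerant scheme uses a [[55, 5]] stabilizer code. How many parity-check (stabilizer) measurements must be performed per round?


For an [[n,k]] stabilizer code:
Number of stabilizer generators = n - k
= 55 - 5
= 50

50


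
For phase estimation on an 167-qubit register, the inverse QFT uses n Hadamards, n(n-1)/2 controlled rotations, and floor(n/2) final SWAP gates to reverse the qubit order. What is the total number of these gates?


Hadamard gates: 167
Controlled rotations: n*(n-1)/2 = 167*166/2 = 13861
SWAP gates: floor(n/2) = floor(167/2) = 83
Total = 167 + 13861 + 83
= 14111

14111


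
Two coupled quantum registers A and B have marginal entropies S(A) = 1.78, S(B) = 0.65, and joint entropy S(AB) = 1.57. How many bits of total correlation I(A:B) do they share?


I(A:B) = S(A) + S(B) - S(AB)
= 1.78 + 0.65 - 1.57
= 0.8600

0.8600


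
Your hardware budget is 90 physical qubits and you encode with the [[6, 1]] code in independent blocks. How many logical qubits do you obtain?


Each code block uses 6 physical qubits for 1 logical qubit(s).
Number of complete blocks = floor(90 / 6) = 15
Logical qubits = 15 * 1
= 15

15


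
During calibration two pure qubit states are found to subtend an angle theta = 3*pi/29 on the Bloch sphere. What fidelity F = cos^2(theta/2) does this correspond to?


For states separated by angle theta on Bloch sphere:
F = cos^2(theta/2)
theta = 3*pi/29 = 0.3250
theta/2 = 0.1625
cos(theta/2) = 0.9868
F = 0.9738

0.9738


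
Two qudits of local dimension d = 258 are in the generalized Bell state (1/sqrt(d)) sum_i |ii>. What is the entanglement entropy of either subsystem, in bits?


For a maximally entangled state in d x d:
S = log2(d) = log2(258)
= 8.0112

8.0112


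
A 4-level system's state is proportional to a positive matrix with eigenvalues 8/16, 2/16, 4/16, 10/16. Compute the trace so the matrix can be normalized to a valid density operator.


tr(M) = sum of eigenvalues
= 8/16 + 2/16 + 4/16 + 10/16
= 24/16
= 1.5000

1.5000


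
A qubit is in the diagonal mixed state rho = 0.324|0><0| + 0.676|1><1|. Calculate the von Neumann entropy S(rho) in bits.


S = -p*log2(p) - (1-p)*log2(1-p)
p = 0.3240, 1-p = 0.6760
= -0.3240 * log2(0.3240) - 0.6760 * log2(0.6760)
= -(-0.5268) - (-0.3819)
= 0.9087

0.9087


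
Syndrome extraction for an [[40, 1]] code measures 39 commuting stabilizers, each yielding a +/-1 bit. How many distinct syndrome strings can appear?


Each stabilizer generator gives a binary (+1 or -1) measurement outcome.
With 39 independent generators:
Total syndromes = 2^39
= 549755813888

549755813888


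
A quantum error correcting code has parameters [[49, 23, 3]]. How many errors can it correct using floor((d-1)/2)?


Code parameters: [[49, 23, 3]], distance d = 3.
Number of correctable errors = floor((d-1)/2)
= floor((3 - 1)/2)
= floor(2/2)
= 1

1


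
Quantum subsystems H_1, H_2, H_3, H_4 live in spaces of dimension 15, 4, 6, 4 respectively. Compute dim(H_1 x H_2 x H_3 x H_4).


dim(H_1 x H_2 x H_3 x H_4) = 15 * 4 * 6 * 4
= 60 * 6 * 4
= 360 * 4
= 1440

1440


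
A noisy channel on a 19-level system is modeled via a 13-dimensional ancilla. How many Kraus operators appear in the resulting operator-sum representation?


Tracing out the environment in an orthonormal basis {|i>_E} gives Kraus operators K_i = <i|_E U |0>_E.
Number of Kraus operators = dim(H_env) = d_env
= 13

13


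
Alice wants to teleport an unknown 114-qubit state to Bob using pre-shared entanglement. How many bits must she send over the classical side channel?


Quantum teleportation requires 2 classical bits per qubit teleported.
114 qubit(s) -> 2 * 114 = 228 classical bits

228


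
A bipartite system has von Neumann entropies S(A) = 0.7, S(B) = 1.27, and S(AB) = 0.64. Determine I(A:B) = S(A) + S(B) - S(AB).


I(A:B) = S(A) + S(B) - S(AB)
= 0.7 + 1.27 - 0.64
= 1.3300

1.3300


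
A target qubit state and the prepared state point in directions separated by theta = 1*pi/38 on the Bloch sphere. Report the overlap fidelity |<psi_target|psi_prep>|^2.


For states separated by angle theta on Bloch sphere:
F = cos^2(theta/2)
theta = 1*pi/38 = 0.0827
theta/2 = 0.0413
cos(theta/2) = 0.9991
F = 0.9983

0.9983


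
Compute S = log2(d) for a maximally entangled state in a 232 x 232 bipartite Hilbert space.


For a maximally entangled state in d x d:
S = log2(d) = log2(232)
= 7.8580

7.8580


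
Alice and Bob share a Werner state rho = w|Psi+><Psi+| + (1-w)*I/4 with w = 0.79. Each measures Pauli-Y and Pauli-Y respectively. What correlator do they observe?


|Psi+> = (|01> + |10>)/sqrt(2)
For the pure Bell state, <Y_A Y_B> = +1 (Bell-state Pauli correlator).
The maximally-mixed part I/4 has tr(I/4 * P tensor P) = 0 for any traceless Pauli P.
So <Y_A Y_B>_rho = w * (+1) + (1 - w) * 0
= 0.79 * (+1)
= 0.7900

0.7900


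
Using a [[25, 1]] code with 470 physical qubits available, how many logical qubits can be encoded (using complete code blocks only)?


Each code block uses 25 physical qubits for 1 logical qubit(s).
Number of complete blocks = floor(470 / 25) = 18
Logical qubits = 18 * 1
= 18

18


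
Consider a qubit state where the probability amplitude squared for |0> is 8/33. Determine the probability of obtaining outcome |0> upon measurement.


|alpha|^2 = 8/33 = 0.2424
|beta|^2 = 1 - 8/33 = 25/33 = 0.7576
P(|0>) = |alpha|^2 = 0.2424

0.2424


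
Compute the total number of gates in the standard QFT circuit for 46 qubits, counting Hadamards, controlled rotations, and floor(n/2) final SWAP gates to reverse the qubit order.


Hadamard gates: 46
Controlled rotations: n*(n-1)/2 = 46*45/2 = 1035
SWAP gates: floor(n/2) = floor(46/2) = 23
Total = 46 + 1035 + 23
= 1104

1104


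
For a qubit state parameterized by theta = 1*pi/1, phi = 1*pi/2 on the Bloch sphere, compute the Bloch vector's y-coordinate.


theta = 3.1416, phi = 1.5708
r_y = sin(theta)*sin(phi) = 0.0000 * 1.0000
r_y = 0.0000

0.0000


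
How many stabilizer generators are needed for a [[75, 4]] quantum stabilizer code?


For an [[n,k]] stabilizer code:
Number of stabilizer generators = n - k
= 75 - 4
= 71

71


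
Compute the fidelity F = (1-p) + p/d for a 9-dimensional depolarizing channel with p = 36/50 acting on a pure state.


F = (1-p) + p/d
= (1 - 0.7200) + 0.7200/9
= 0.2800 + 0.0800
= 0.3600

0.3600


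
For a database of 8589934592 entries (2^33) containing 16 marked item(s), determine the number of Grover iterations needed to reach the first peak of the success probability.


After j Grover iterations the success probability is P(j) = sin^2((2j+1)*theta), where sin(theta) = sqrt(k/N).
N = 2^33 = 8589934592, k = 16
sin(theta) = sqrt(k/N) = 4.315837288e-05
theta = arcsin(sqrt(k/N)) = 4.315837289e-05 rad
P(j) reaches its first maximum when (2j+1)*theta is as close as possible to pi/2, i.e. j = round(pi/(4*theta) - 1/2).
pi/(4*theta) - 1/2 = 18197.5485
(For comparison, the common estimate pi/4 * sqrt(N/k) = 18198.0485; the exact maximiser is used here.)
Optimal iterations = 18198

18198


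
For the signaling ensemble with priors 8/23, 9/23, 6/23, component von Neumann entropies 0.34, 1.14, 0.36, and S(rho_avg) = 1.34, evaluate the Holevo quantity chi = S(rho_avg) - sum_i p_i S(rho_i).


chi = S(rho) - sum_i p_i * S(rho_i)
Weighted entropy = 8/23 * 0.34 + 9/23 * 1.14 + 6/23 * 0.36
= 0.6583
chi = 1.34 - 0.6583
= 0.6817

0.6817


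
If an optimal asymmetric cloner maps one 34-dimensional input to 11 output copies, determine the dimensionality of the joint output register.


Output space = H^(tensor 11) where dim(H) = 34
dim = 34^11
= 1156 (after 2 factors)
= 39304 (after 3 factors)
= 1336336 (after 4 factors)
= 45435424 (after 5 factors)
= 1544804416 (after 6 factors)
= 52523350144 (after 7 factors)
= 1785793904896 (after 8 factors)
= 60716992766464 (after 9 factors)
= 2064377754059776 (after 10 factors)
= 70188843638032384 (after 11 factors)
= 70188843638032384

70188843638032384


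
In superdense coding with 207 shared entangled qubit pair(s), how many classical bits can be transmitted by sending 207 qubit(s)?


Superdense coding allows 2 classical bits per shared entangled pair.
207 pair(s) -> 2 * 207 = 414 classical bits

414


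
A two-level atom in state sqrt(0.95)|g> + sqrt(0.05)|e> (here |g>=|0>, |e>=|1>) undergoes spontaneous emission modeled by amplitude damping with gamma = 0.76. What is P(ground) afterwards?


For amplitude damping with parameter gamma on state sqrt(a)|0> + sqrt(b)|1>:
alpha^2 = 0.95, beta^2 = 0.05
P(|0>) = alpha^2 + gamma * beta^2
= 0.95 + 0.76 * 0.05
= 0.95 + 0.0380
= 0.9880

0.9880


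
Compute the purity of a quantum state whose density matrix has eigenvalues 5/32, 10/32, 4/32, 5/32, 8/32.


tr(rho^2) = sum of eigenvalues squared
= (5/32)^2 + (10/32)^2 + (4/32)^2 + (5/32)^2 + (8/32)^2
= (25 + 100 + 16 + 25 + 64) / 1024
= 230/1024
= 0.2246

0.2246


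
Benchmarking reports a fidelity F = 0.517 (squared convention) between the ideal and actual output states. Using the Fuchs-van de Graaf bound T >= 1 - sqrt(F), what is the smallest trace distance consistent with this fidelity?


Fuchs-van de Graaf (squared-fidelity convention): 1 - sqrt(F) <= T <= sqrt(1 - F).
Lower bound: T >= 1 - sqrt(F)
sqrt(F) = sqrt(0.517) = 0.7190
T >= 1 - 0.7190
T >= 0.2810

0.2810


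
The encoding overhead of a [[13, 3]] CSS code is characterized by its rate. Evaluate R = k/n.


Code rate R = k/n
= 3/13
= 0.2308

0.2308


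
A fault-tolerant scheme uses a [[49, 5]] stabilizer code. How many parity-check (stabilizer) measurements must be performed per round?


For an [[n,k]] stabilizer code:
Number of stabilizer generators = n - k
= 49 - 5
= 44

44


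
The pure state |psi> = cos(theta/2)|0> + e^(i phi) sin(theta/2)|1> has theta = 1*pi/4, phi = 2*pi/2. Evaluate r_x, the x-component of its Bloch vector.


theta = 0.7854, phi = 3.1416
r_x = sin(theta)*cos(phi) = 0.7071 * -1.0000
r_x = -0.7071

-0.7071


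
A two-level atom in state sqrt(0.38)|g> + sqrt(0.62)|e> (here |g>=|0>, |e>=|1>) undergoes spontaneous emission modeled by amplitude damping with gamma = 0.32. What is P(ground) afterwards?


For amplitude damping with parameter gamma on state sqrt(a)|0> + sqrt(b)|1>:
alpha^2 = 0.38, beta^2 = 0.62
P(|0>) = alpha^2 + gamma * beta^2
= 0.38 + 0.32 * 0.62
= 0.38 + 0.1984
= 0.5784

0.5784


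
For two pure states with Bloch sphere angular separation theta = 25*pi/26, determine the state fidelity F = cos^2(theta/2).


For states separated by angle theta on Bloch sphere:
F = cos^2(theta/2)
theta = 25*pi/26 = 3.0208
theta/2 = 1.5104
cos(theta/2) = 0.0604
F = 0.0036

0.0036


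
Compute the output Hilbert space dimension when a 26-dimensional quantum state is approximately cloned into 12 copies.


Output space = H^(tensor 12) where dim(H) = 26
dim = 26^12
= 676 (after 2 factors)
= 17576 (after 3 factors)
= 456976 (after 4 factors)
= 11881376 (after 5 factors)
= 308915776 (after 6 factors)
= 8031810176 (after 7 factors)
= 208827064576 (after 8 factors)
= 5429503678976 (after 9 factors)
= 141167095653376 (after 10 factors)
= 3670344486987776 (after 11 factors)
= 95428956661682176 (after 12 factors)
= 95428956661682176

95428956661682176


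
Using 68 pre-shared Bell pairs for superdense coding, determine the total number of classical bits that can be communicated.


Superdense coding allows 2 classical bits per shared entangled pair.
68 pair(s) -> 2 * 68 = 136 classical bits

136


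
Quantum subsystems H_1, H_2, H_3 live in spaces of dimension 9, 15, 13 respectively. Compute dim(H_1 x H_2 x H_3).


dim(H_1 x H_2 x H_3) = 9 * 15 * 13
= 135 * 13
= 1755

1755


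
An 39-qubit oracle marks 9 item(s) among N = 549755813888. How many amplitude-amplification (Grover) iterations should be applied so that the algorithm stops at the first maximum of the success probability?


After j Grover iterations the success probability is P(j) = sin^2((2j+1)*theta), where sin(theta) = sqrt(k/N).
N = 2^39 = 549755813888, k = 9
sin(theta) = sqrt(k/N) = 4.046097457e-06
theta = arcsin(sqrt(k/N)) = 4.046097457e-06 rad
P(j) reaches its first maximum when (2j+1)*theta is as close as possible to pi/2, i.e. j = round(pi/(4*theta) - 1/2).
pi/(4*theta) - 1/2 = 194112.0175
(For comparison, the common estimate pi/4 * sqrt(N/k) = 194112.5175; the exact maximiser is used here.)
Optimal iterations = 194112

194112


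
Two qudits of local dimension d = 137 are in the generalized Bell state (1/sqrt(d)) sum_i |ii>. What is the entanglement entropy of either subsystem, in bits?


For a maximally entangled state in d x d:
S = log2(d) = log2(137)
= 7.0980

7.0980


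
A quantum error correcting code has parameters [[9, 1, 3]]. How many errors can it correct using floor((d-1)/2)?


Code parameters: [[9, 1, 3]], distance d = 3.
Number of correctable errors = floor((d-1)/2)
= floor((3 - 1)/2)
= floor(2/2)
= 1

1


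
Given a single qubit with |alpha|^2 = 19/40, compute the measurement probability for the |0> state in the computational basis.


|alpha|^2 = 19/40 = 0.4750
|beta|^2 = 1 - 19/40 = 21/40 = 0.5250
P(|0>) = |alpha|^2 = 0.4750

0.4750


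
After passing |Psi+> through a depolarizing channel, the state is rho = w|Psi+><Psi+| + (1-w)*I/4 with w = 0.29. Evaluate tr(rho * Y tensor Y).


|Psi+> = (|01> + |10>)/sqrt(2)
For the pure Bell state, <Y_A Y_B> = +1 (Bell-state Pauli correlator).
The maximally-mixed part I/4 has tr(I/4 * P tensor P) = 0 for any traceless Pauli P.
So <Y_A Y_B>_rho = w * (+1) + (1 - w) * 0
= 0.29 * (+1)
= 0.2900

0.2900


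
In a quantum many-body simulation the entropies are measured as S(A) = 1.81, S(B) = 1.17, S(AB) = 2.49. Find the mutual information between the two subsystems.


I(A:B) = S(A) + S(B) - S(AB)
= 1.81 + 1.17 - 2.49
= 0.4900

0.4900


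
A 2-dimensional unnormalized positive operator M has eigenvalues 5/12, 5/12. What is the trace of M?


tr(M) = sum of eigenvalues
= 5/12 + 5/12
= 10/12
= 0.8333

0.8333


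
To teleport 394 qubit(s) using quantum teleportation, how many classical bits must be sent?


Quantum teleportation requires 2 classical bits per qubit teleported.
394 qubit(s) -> 2 * 394 = 788 classical bits

788


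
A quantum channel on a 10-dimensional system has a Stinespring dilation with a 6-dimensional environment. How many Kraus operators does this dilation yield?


Tracing out the environment in an orthonormal basis {|i>_E} gives Kraus operators K_i = <i|_E U |0>_E.
Number of Kraus operators = dim(H_env) = d_env
= 6

6


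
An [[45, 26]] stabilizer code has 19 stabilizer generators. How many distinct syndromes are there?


Each stabilizer generator gives a binary (+1 or -1) measurement outcome.
With 19 independent generators:
Total syndromes = 2^19
= 524288

524288


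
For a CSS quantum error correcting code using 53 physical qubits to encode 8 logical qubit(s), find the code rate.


Code rate R = k/n
= 8/53
= 0.1509

0.1509


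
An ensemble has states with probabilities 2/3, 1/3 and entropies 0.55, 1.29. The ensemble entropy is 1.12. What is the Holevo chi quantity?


chi = S(rho) - sum_i p_i * S(rho_i)
Weighted entropy = 2/3 * 0.55 + 1/3 * 1.29
= 0.7967
chi = 1.12 - 0.7967
= 0.3233

0.3233


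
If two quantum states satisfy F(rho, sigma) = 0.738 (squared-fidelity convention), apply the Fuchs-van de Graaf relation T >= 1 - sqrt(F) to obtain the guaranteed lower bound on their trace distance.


Fuchs-van de Graaf (squared-fidelity convention): 1 - sqrt(F) <= T <= sqrt(1 - F).
Lower bound: T >= 1 - sqrt(F)
sqrt(F) = sqrt(0.738) = 0.8591
T >= 1 - 0.8591
T >= 0.1409

0.1409


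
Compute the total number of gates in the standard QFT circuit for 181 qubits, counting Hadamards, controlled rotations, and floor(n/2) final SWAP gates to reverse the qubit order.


Hadamard gates: 181
Controlled rotations: n*(n-1)/2 = 181*180/2 = 16290
SWAP gates: floor(n/2) = floor(181/2) = 90
Total = 181 + 16290 + 90
= 16561

16561


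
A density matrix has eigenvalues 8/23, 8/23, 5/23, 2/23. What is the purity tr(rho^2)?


tr(rho^2) = sum of eigenvalues squared
= (8/23)^2 + (8/23)^2 + (5/23)^2 + (2/23)^2
= (64 + 64 + 25 + 4) / 529
= 157/529
= 0.2968

0.2968


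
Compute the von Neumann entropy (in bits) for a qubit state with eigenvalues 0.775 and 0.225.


S = -p*log2(p) - (1-p)*log2(1-p)
p = 0.7750, 1-p = 0.2250
= -0.7750 * log2(0.7750) - 0.2250 * log2(0.2250)
= -(-0.2850) - (-0.4842)
= 0.7692

0.7692


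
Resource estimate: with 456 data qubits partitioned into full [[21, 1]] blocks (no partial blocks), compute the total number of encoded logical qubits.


Each code block uses 21 physical qubits for 1 logical qubit(s).
Number of complete blocks = floor(456 / 21) = 21
Logical qubits = 21 * 1
= 21

21


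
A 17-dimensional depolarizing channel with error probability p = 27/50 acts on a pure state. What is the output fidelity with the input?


F = (1-p) + p/d
= (1 - 0.5400) + 0.5400/17
= 0.4600 + 0.0318
= 0.4918

0.4918


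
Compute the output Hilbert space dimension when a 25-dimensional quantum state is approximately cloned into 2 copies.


Output space = H^(tensor 2) where dim(H) = 25
dim = 25^2
= 625

625


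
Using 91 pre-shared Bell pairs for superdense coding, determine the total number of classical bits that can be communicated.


Superdense coding allows 2 classical bits per shared entangled pair.
91 pair(s) -> 2 * 91 = 182 classical bits

182


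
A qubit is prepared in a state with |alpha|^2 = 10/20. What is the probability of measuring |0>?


|alpha|^2 = 10/20 = 0.5000
|beta|^2 = 1 - 10/20 = 10/20 = 0.5000
P(|0>) = |alpha|^2 = 0.5000

0.5000


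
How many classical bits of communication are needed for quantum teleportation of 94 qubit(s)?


Quantum teleportation requires 2 classical bits per qubit teleported.
94 qubit(s) -> 2 * 94 = 188 classical bits

188


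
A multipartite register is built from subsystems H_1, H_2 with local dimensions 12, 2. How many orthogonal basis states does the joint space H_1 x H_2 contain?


dim(H_1 x H_2) = 12 * 2
= 24

24


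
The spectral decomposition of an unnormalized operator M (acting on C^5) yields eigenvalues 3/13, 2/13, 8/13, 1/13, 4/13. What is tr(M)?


tr(M) = sum of eigenvalues
= 3/13 + 2/13 + 8/13 + 1/13 + 4/13
= 18/13
= 1.3846

1.3846


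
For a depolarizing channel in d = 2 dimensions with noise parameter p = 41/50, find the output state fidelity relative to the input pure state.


F = (1-p) + p/d
= (1 - 0.8200) + 0.8200/2
= 0.1800 + 0.4100
= 0.5900

0.5900


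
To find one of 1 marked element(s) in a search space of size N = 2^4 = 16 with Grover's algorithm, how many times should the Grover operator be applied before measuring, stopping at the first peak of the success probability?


After j Grover iterations the success probability is P(j) = sin^2((2j+1)*theta), where sin(theta) = sqrt(k/N).
N = 2^4 = 16, k = 1
sin(theta) = sqrt(k/N) = 0.25
theta = arcsin(sqrt(k/N)) = 0.2526802551 rad
P(j) reaches its first maximum when (2j+1)*theta is as close as possible to pi/2, i.e. j = round(pi/(4*theta) - 1/2).
pi/(4*theta) - 1/2 = 2.6083
(For comparison, the common estimate pi/4 * sqrt(N/k) = 3.1416; the exact maximiser is used here.)
Optimal iterations = 3

3


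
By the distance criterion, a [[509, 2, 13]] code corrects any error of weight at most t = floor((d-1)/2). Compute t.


Code parameters: [[509, 2, 13]], distance d = 13.
Number of correctable errors = floor((d-1)/2)
= floor((13 - 1)/2)
= floor(12/2)
= 6

6


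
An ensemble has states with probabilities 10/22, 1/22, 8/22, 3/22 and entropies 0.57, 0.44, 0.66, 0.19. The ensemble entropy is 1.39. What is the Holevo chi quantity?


chi = S(rho) - sum_i p_i * S(rho_i)
Weighted entropy = 10/22 * 0.57 + 1/22 * 0.44 + 8/22 * 0.66 + 3/22 * 0.19
= 0.5450
chi = 1.39 - 0.5450
= 0.8450

0.8450


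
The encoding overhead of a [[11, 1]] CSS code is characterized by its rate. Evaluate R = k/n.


Code rate R = k/n
= 1/11
= 0.0909

0.0909


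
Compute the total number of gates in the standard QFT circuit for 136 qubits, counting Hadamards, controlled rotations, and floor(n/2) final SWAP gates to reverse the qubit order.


Hadamard gates: 136
Controlled rotations: n*(n-1)/2 = 136*135/2 = 9180
SWAP gates: floor(n/2) = floor(136/2) = 68
Total = 136 + 9180 + 68
= 9384

9384


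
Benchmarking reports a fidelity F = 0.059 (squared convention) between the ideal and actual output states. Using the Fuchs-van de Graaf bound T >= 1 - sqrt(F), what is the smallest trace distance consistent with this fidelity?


Fuchs-van de Graaf (squared-fidelity convention): 1 - sqrt(F) <= T <= sqrt(1 - F).
Lower bound: T >= 1 - sqrt(F)
sqrt(F) = sqrt(0.059) = 0.2429
T >= 1 - 0.2429
T >= 0.7571

0.7571


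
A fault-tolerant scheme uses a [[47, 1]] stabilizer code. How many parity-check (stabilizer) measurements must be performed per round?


For an [[n,k]] stabilizer code:
Number of stabilizer generators = n - k
= 47 - 1
= 46

46


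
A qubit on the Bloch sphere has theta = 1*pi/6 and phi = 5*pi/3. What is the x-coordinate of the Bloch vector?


theta = 0.5236, phi = 5.2360
r_x = sin(theta)*cos(phi) = 0.5000 * 0.5000
r_x = 0.2500

0.2500


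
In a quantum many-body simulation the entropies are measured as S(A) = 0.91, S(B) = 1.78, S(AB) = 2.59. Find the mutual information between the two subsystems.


I(A:B) = S(A) + S(B) - S(AB)
= 0.91 + 1.78 - 2.59
= 0.1000

0.1000


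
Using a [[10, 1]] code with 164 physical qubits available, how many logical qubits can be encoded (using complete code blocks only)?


Each code block uses 10 physical qubits for 1 logical qubit(s).
Number of complete blocks = floor(164 / 10) = 16
Logical qubits = 16 * 1
= 16

16


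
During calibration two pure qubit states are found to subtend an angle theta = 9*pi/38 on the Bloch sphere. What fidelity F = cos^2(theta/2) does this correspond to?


For states separated by angle theta on Bloch sphere:
F = cos^2(theta/2)
theta = 9*pi/38 = 0.7441
theta/2 = 0.3720
cos(theta/2) = 0.9316
F = 0.8679

0.8679


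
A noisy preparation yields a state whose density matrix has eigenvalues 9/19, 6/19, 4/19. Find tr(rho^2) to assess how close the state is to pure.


tr(rho^2) = sum of eigenvalues squared
= (9/19)^2 + (6/19)^2 + (4/19)^2
= (81 + 36 + 16) / 361
= 133/361
= 0.3684

0.3684


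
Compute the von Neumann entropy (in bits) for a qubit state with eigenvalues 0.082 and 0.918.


S = -p*log2(p) - (1-p)*log2(1-p)
p = 0.0820, 1-p = 0.9180
= -0.0820 * log2(0.0820) - 0.9180 * log2(0.9180)
= -(-0.2959) - (-0.1133)
= 0.4092

0.4092


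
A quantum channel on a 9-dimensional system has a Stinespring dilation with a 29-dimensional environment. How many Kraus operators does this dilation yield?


Tracing out the environment in an orthonormal basis {|i>_E} gives Kraus operators K_i = <i|_E U |0>_E.
Number of Kraus operators = dim(H_env) = d_env
= 29

29


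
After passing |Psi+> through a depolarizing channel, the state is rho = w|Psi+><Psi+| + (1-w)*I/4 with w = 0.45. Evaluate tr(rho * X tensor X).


|Psi+> = (|01> + |10>)/sqrt(2)
For the pure Bell state, <X_A X_B> = +1 (Bell-state Pauli correlator).
The maximally-mixed part I/4 has tr(I/4 * P tensor P) = 0 for any traceless Pauli P.
So <X_A X_B>_rho = w * (+1) + (1 - w) * 0
= 0.45 * (+1)
= 0.4500

0.4500


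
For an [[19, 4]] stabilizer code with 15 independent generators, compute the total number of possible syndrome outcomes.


Each stabilizer generator gives a binary (+1 or -1) measurement outcome.
With 15 independent generators:
Total syndromes = 2^15
= 32768

32768


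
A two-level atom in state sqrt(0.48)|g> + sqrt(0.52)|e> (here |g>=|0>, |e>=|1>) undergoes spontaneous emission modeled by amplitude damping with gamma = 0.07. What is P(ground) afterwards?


For amplitude damping with parameter gamma on state sqrt(a)|0> + sqrt(b)|1>:
alpha^2 = 0.48, beta^2 = 0.52
P(|0>) = alpha^2 + gamma * beta^2
= 0.48 + 0.07 * 0.52
= 0.48 + 0.0364
= 0.5164

0.5164


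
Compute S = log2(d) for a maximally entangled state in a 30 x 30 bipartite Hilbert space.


For a maximally entangled state in d x d:
S = log2(d) = log2(30)
= 4.9069

4.9069


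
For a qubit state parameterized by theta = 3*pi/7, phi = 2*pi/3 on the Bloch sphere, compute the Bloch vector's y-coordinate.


theta = 1.3464, phi = 2.0944
r_y = sin(theta)*sin(phi) = 0.9749 * 0.8660
r_y = 0.8443

0.8443


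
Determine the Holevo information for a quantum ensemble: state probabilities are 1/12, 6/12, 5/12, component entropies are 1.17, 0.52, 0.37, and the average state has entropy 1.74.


chi = S(rho) - sum_i p_i * S(rho_i)
Weighted entropy = 1/12 * 1.17 + 6/12 * 0.52 + 5/12 * 0.37
= 0.5117
chi = 1.74 - 0.5117
= 1.2283

1.2283


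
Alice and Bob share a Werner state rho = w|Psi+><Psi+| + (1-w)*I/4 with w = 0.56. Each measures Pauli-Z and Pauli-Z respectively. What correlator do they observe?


|Psi+> = (|01> + |10>)/sqrt(2)
For the pure Bell state, <Z_A Z_B> = -1 (Bell-state Pauli correlator).
The maximally-mixed part I/4 has tr(I/4 * P tensor P) = 0 for any traceless Pauli P.
So <Z_A Z_B>_rho = w * (-1) + (1 - w) * 0
= 0.56 * (-1)
= -0.5600

-0.5600


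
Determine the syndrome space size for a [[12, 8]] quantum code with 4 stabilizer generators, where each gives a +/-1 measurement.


Each stabilizer generator gives a binary (+1 or -1) measurement outcome.
With 4 independent generators:
Total syndromes = 2^4
= 16

16


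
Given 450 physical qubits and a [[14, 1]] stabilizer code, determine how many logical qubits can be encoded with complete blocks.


Each code block uses 14 physical qubits for 1 logical qubit(s).
Number of complete blocks = floor(450 / 14) = 32
Logical qubits = 32 * 1
= 32

32


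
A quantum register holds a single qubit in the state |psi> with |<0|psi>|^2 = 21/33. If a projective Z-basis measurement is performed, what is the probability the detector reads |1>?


|alpha|^2 = 21/33 = 0.6364
|beta|^2 = 1 - 21/33 = 12/33 = 0.3636
P(|1>) = |beta|^2 = 0.3636

0.3636


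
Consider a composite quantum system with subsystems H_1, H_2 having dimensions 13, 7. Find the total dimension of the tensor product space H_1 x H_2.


dim(H_1 x H_2) = 13 * 7
= 91

91


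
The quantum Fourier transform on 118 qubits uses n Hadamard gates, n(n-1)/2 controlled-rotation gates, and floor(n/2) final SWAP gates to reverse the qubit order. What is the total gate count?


Hadamard gates: 118
Controlled rotations: n*(n-1)/2 = 118*117/2 = 6903
SWAP gates: floor(n/2) = floor(118/2) = 59
Total = 118 + 6903 + 59
= 7080

7080


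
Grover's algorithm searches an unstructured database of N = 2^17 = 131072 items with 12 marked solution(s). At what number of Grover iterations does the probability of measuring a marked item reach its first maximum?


After j Grover iterations the success probability is P(j) = sin^2((2j+1)*theta), where sin(theta) = sqrt(k/N).
N = 2^17 = 131072, k = 12
sin(theta) = sqrt(k/N) = 0.009568319308
theta = arcsin(sqrt(k/N)) = 0.009568465315 rad
P(j) reaches its first maximum when (2j+1)*theta is as close as possible to pi/2, i.e. j = round(pi/(4*theta) - 1/2).
pi/(4*theta) - 1/2 = 81.5819
(For comparison, the common estimate pi/4 * sqrt(N/k) = 82.0832; the exact maximiser is used here.)
Optimal iterations = 82

82


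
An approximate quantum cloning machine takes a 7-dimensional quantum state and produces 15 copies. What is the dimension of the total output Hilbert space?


Output space = H^(tensor 15) where dim(H) = 7
dim = 7^15
= 49 (after 2 factors)
= 343 (after 3 factors)
= 2401 (after 4 factors)
= 16807 (after 5 factors)
= 117649 (after 6 factors)
= 823543 (after 7 factors)
= 5764801 (after 8 factors)
= 40353607 (after 9 factors)
= 282475249 (after 10 factors)
= 1977326743 (after 11 factors)
= 13841287201 (after 12 factors)
= 96889010407 (after 13 factors)
= 678223072849 (after 14 factors)
= 4747561509943 (after 15 factors)
= 4747561509943

4747561509943


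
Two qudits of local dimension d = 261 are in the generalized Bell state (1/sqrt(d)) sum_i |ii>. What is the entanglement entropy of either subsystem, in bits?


For a maximally entangled state in d x d:
S = log2(d) = log2(261)
= 8.0279

8.0279


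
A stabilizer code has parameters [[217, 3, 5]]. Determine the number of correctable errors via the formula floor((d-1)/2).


Code parameters: [[217, 3, 5]], distance d = 5.
Number of correctable errors = floor((d-1)/2)
= floor((5 - 1)/2)
= floor(4/2)
= 2

2


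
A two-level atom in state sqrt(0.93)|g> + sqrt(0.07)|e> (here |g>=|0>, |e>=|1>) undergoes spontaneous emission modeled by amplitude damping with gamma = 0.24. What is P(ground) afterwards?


For amplitude damping with parameter gamma on state sqrt(a)|0> + sqrt(b)|1>:
alpha^2 = 0.93, beta^2 = 0.07
P(|0>) = alpha^2 + gamma * beta^2
= 0.93 + 0.24 * 0.07
= 0.93 + 0.0168
= 0.9468

0.9468


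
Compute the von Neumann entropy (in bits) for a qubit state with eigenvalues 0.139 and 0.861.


S = -p*log2(p) - (1-p)*log2(1-p)
p = 0.1390, 1-p = 0.8610
= -0.1390 * log2(0.1390) - 0.8610 * log2(0.8610)
= -(-0.3957) - (-0.1859)
= 0.5816

0.5816


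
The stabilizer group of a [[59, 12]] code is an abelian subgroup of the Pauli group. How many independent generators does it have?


For an [[n,k]] stabilizer code:
Number of stabilizer generators = n - k
= 59 - 12
= 47

47


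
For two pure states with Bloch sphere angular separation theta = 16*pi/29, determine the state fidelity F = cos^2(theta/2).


For states separated by angle theta on Bloch sphere:
F = cos^2(theta/2)
theta = 16*pi/29 = 1.7333
theta/2 = 0.8666
cos(theta/2) = 0.6474
F = 0.4191

0.4191


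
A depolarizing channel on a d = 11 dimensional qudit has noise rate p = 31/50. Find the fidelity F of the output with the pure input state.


F = (1-p) + p/d
= (1 - 0.6200) + 0.6200/11
= 0.3800 + 0.0564
= 0.4364

0.4364


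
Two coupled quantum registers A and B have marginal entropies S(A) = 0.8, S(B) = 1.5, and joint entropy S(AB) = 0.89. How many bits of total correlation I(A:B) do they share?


I(A:B) = S(A) + S(B) - S(AB)
= 0.8 + 1.5 - 0.89
= 1.4100

1.4100


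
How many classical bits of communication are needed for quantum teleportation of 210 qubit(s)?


Quantum teleportation requires 2 classical bits per qubit teleported.
210 qubit(s) -> 2 * 210 = 420 classical bits

420


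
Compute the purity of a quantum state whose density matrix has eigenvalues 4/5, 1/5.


tr(rho^2) = sum of eigenvalues squared
= (4/5)^2 + (1/5)^2
= (16 + 1) / 25
= 17/25
= 0.6800

0.6800


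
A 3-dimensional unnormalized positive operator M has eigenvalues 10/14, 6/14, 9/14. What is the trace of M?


tr(M) = sum of eigenvalues
= 10/14 + 6/14 + 9/14
= 25/14
= 1.7857

1.7857


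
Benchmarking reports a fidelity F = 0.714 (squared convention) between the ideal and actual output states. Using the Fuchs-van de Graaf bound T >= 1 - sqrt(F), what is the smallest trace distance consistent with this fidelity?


Fuchs-van de Graaf (squared-fidelity convention): 1 - sqrt(F) <= T <= sqrt(1 - F).
Lower bound: T >= 1 - sqrt(F)
sqrt(F) = sqrt(0.714) = 0.8450
T >= 1 - 0.8450
T >= 0.1550

0.1550


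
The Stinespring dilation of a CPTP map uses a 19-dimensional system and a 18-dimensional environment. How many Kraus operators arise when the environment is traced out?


Tracing out the environment in an orthonormal basis {|i>_E} gives Kraus operators K_i = <i|_E U |0>_E.
Number of Kraus operators = dim(H_env) = d_env
= 18

18


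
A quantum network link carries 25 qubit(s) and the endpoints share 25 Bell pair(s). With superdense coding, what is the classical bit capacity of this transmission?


Superdense coding allows 2 classical bits per shared entangled pair.
25 pair(s) -> 2 * 25 = 50 classical bits

50


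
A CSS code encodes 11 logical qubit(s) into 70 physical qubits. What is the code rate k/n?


Code rate R = k/n
= 11/70
= 0.1571

0.1571


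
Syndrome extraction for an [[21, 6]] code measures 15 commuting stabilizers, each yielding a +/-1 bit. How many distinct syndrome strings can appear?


Each stabilizer generator gives a binary (+1 or -1) measurement outcome.
With 15 independent generators:
Total syndromes = 2^15
= 32768

32768


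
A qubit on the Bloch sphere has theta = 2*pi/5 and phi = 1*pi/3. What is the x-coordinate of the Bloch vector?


theta = 1.2566, phi = 1.0472
r_x = sin(theta)*cos(phi) = 0.9511 * 0.5000
r_x = 0.4755

0.4755


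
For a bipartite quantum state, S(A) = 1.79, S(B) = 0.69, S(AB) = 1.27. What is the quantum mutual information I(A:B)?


I(A:B) = S(A) + S(B) - S(AB)
= 1.79 + 0.69 - 1.27
= 1.2100

1.2100


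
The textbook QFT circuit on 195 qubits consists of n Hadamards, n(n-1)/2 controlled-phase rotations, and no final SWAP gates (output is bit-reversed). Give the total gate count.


Hadamard gates: 195
Controlled rotations: n*(n-1)/2 = 195*194/2 = 18915
SWAP gates: 0 (omitted)
Total = 195 + 18915
= 19110

19110


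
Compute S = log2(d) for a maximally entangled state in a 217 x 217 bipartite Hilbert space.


For a maximally entangled state in d x d:
S = log2(d) = log2(217)
= 7.7616

7.7616


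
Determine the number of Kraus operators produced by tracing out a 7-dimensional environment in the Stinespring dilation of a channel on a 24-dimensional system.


Tracing out the environment in an orthonormal basis {|i>_E} gives Kraus operators K_i = <i|_E U |0>_E.
Number of Kraus operators = dim(H_env) = d_env
= 7

7


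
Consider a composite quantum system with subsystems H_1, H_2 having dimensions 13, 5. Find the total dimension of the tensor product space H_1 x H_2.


dim(H_1 x H_2) = 13 * 5
= 65

65
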